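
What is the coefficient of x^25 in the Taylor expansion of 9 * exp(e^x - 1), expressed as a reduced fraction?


exp(e^x - 1) = sum_{k>=0} Bell_k x^k / k!, where Bell_k is the k-th Bell number.
So the coefficient of x^25 is 9 * Bell_25 / 25!.
Computing: Bell_25 = 4638590332229999353 and 25! = 15511210043330985984000000, giving
9 * 4638590332229999353/15511210043330985984000000 = 356814640940769181/132574444814794752000000.

356814640940769181/132574444814794752000000


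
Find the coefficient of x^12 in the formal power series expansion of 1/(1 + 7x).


Write 1/(1 + c x) = 1/(1 - (-c) x) and apply the geometric-series identity
1/(1 - y) = sum_{k>=0} y^k to get 1/(1 + c x) = sum_{k>=0} (-c)^k x^k.
So the coefficient of x^k is (-c)^k = (-1)^k * c^k.
Here c = 7 and k = 12:
(-7)^12 = 1 * 13841287201 = 13841287201

13841287201


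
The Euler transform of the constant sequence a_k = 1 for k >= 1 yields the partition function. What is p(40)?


The Euler transform converts the sequence a_k = 1 into the number of integer partitions.
Using the recurrence or dynamic programming:
p(40) = 37338

37338


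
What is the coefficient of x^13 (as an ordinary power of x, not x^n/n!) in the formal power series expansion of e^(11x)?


The exponential series is e^y = sum_{k>=0} y^k / k!. Substituting y = 11x gives
e^(11x) = sum_{k>=0} 11^k x^k / k!.
So the coefficient of x^n is a^n/n! with a = 11, n = 13:
11^13 / 13! = 34522712143931/6227020800 = 3138428376721/566092800

3138428376721/566092800


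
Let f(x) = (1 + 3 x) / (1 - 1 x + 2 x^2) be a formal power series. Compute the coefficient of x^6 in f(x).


Write f(x) = sum_{k>=0} a_k x^k. Multiplying both sides by 1 - 1 x + 2 x^2 gives
(1 - 1 x + 2 x^2) sum_{k>=0} a_k x^k = 1 + 3 x.
Matching coefficients:
 x^0: a_0 = 1
 x^1: a_1 - 1 a_0 = 3  =>  a_1 = 1*1 + 3 = 4
 x^k (k >= 2): a_k = 1 a_{k-1} - 2 a_{k-2}.
Iterating: a_2 = 2, a_3 = -6, a_4 = -10, a_5 = 2, a_6 = 22.
So the coefficient of x^6 is 22.

22


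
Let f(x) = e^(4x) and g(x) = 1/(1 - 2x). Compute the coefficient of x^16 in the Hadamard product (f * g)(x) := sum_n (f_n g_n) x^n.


Expanding: f_k = 4^k/k! (from e^(4x)) and g_k = 2^k (from 1/(1 - 2x)). So the Hadamard coefficient (f * g)_k = 4^k 2^k / k! = (8)^k / k!.
For k = 16: 8^16/16! = 281474976710656/20922789888000 = 8589934592/638512875.

8589934592/638512875


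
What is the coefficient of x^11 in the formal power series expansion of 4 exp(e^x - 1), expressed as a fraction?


exp(e^x - 1) is the exponential generating function for the Bell numbers Bell_k: exp(e^x - 1) = sum_{k>=0} Bell_k x^k / k!.
So the coefficient of x^11 in 4 exp(e^x - 1) is 4 Bell_11 / 11!.
Computing: Bell_11 = 678570 and 11! = 39916800, giving
4 * 678570/39916800 = 22619/332640.

22619/332640


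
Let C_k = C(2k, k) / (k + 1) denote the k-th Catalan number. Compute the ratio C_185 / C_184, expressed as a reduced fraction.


Using C_k = (2k)! / (k! (k+1)!), the ratio C_{k+1}/C_k simplifies to
C_{k+1}/C_k = [(2k+2)! / ((k+1)! (k+2)!)] * [k! (k+1)! / (2k)!]
 = (2k+2)(2k+1) / ((k+1)(k+2)) = 2(2k+1) / (k+2).
For k = 184: 2(2*184 + 1) / (184 + 2) = 738/186 = 123/31.

123/31


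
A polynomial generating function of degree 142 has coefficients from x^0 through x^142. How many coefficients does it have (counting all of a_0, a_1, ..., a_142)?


A polynomial of degree 142 takes the form a_0 + a_1 x + ... + a_142 x^142.
The number of coefficients is 142 + 1 = 143.

143


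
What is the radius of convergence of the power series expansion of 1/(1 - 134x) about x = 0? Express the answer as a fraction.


Expanding 1/(1 - 134x) = sum_{k>=0} 134^k x^k, the series converges when |134x| < 1, i.e., |x| < 1/134.
So the radius of convergence is 1/134 = 1/134.

1/134


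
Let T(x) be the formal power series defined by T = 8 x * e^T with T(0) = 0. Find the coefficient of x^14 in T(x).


Apply the Lagrange inversion formula: if T = 8 x * phi(T) with phi(t) = e^t, then
[x^n] T = 8^n * (1/n) [t^(n-1)] phi(t)^n = 8^n * (1/n) [t^(n-1)] e^(n t) = 8^n * (1/n) * n^(n-1) / (n-1)! = 8^n * n^(n-1) / n!.
When c = 1 this is the Cayley count of rooted labeled trees on n vertices, divided by n!.
For n = 14: 8^14 * 14^13 / 14! = 4398046511104 * 793714773254144/87178291200 = 34785499933455142617088/868725.

34785499933455142617088/868725


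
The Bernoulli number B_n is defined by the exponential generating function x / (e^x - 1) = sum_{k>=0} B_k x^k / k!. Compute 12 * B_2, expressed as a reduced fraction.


Bernoulli numbers can also be computed recursively via B_0 = 1 and sum_{j=0}^{m} C(m+1, j) B_j = 0 for m >= 1. Odd-index Bernoulli numbers vanish for k >= 3.
Computing B_2 = 1/6, so 12 * B_2 = 12 * 1/6 = 2.

2


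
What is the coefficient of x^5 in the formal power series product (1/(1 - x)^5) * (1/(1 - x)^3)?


Combine the factors: (1/(1 - x)^5) * (1/(1 - x)^3) = 1/(1 - x)^8.
Then use 1/(1 - x)^r = sum_{k>=0} C(k + r - 1, r - 1) x^k with r = 8 and k = 5:
C(12, 7) = 792.

792


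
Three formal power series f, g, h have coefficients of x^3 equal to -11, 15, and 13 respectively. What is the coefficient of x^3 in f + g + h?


Series addition is componentwise:
-11 + 15 + 13
= 17

17


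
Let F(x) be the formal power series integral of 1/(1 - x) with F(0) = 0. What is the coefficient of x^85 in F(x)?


1/(1 - x) = sum_{k>=0} x^k. Integrating termwise and using F(0) = 0 gives
F(x) = sum_{k>=0} x^(k+1) / (k+1) = sum_{m>=1} x^m / m = -ln(1 - x).
So the coefficient of x^85 is 1/85 = 1/85.

1/85


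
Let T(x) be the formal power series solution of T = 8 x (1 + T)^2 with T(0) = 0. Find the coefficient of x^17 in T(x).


Apply the Lagrange inversion formula: if T = 8 x * phi(T) with phi(t) = (1 + t)^2, then [x^n] T = 8^n * (1/n) [t^(n-1)] phi(t)^n = 8^n * (1/n) [t^(n-1)] (1 + t)^(2n) = 8^n * (1/n) C(2n, n-1).
Using the identity C(2n, n-1) = C(2n, n) * n / (n+1), the unscaled factor equals C(2n, n) / (n+1) = C_n, the n-th Catalan number.
For n = 17: C_17 = C(34, 17) / 18 = 2333606220/18 = 129644790.
With the 8^17 = 2251799813685248 factor, the coefficient is 2251799813685248 * 129644790 = 291934113967263103057920.

291934113967263103057920


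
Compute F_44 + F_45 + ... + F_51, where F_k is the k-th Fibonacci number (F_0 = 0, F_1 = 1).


Use the identity sum_{k=0}^{N} F_k = F_{N+2} - 1 (which follows from F_{k+2} - F_{k+1} = F_k). Then
sum_{k=44}^{51} F_k = (F_{53} - 1) - (F_{45} - 1) = F_{53} - F_{45}.
Computing: F_{53} = 53316291173, F_{45} = 1134903170, so
Sum = 53316291173 - 1134903170 = 52181388003.

52181388003


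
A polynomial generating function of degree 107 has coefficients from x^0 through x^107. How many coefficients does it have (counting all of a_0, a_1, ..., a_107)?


A polynomial of degree 107 takes the form a_0 + a_1 x + ... + a_107 x^107.
The number of coefficients is 107 + 1 = 108.

108


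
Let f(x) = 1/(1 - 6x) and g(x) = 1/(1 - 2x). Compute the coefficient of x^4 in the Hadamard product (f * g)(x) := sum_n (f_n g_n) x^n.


f has coefficients f_k = 6^k and g has coefficients g_k = 2^k, so the Hadamard product has coefficient (f*g)_k = 6^k * 2^k = 12^k.
For k = 4: 12^4 = 20736.

20736


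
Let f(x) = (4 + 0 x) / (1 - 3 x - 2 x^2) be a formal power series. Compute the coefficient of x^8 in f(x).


Write f(x) = sum_{k>=0} a_k x^k. Multiplying both sides by 1 - 3 x - 2 x^2 gives
(1 - 3 x - 2 x^2) sum_{k>=0} a_k x^k = 4 + 0 x.
Matching coefficients:
 x^0: a_0 = 4
 x^1: a_1 - 3 a_0 = 0  =>  a_1 = 3*4 + 0 = 12
 x^k (k >= 2): a_k = 3 a_{k-1} + 2 a_{k-2}.
Iterating: a_2 = 44, a_3 = 156, a_4 = 556, a_5 = 1980, a_6 = 7052, a_7 = 25116, a_8 = 89452.
So the coefficient of x^8 is 89452.

89452


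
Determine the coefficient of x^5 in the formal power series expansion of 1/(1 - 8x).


The geometric series identity gives 1/(1 - c x) = sum_{k>=0} c^k x^k, so the coefficient of x^k is c^k.
Here c = 8 and k = 5.
Computing: 8^5 = 32768

32768


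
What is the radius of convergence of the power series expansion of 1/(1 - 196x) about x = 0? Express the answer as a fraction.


Expanding 1/(1 - 196x) = sum_{k>=0} 196^k x^k, the series converges when |196x| < 1, i.e., |x| < 1/196.
So the radius of convergence is 1/196 = 1/196.

1/196


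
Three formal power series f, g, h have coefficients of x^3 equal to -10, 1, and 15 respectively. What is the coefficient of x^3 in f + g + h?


Series addition is componentwise:
-10 + 1 + 15
= 6

6


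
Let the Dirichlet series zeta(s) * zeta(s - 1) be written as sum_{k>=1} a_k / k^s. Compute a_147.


Convolution gives a_k = sum_{d | k} d * 1 = sum_{d | k} d = sigma(k), the sum of positive divisors of k.
For k = 147, the divisors are 1, 3, 7, 21, 49, 147, so
sigma(147) = 1 + 3 + 7 + 21 + 49 + 147 = 228.

228


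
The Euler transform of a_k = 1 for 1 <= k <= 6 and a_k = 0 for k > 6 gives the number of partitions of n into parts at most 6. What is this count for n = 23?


Partitions of 23 into parts at most 6:
Using generating function (1-x)^(-1)(1-x^2)^(-1)...(1-x^6)^(-1),
the coefficient of x^23 = 454

454


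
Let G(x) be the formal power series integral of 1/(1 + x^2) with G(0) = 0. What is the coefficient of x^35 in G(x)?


1/(1 + x^2) = sum_{j>=0} (-1)^j x^(2j). Integrating termwise with G(0) = 0:
G(x) = sum_{j>=0} (-1)^j x^(2j+1) / (2j+1) = arctan(x).
Only odd powers are nonzero. For x^35 write 35 = 2*17 + 1, giving
(-1)^17 / 35 = -1/35 = -1/35.

-1/35


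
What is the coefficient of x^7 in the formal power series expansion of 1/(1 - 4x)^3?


The general identity 1/(1 - c x)^r = sum_{k>=0} c^k C(k + r - 1, r - 1) x^k follows by substituting y = c x into 1/(1 - y)^r = sum_{k>=0} C(k + r - 1, r - 1) y^k.
For c = 4, r = 3, k = 7:
4^7 * C(9, 2) = 16384 * 36 = 589824.

589824


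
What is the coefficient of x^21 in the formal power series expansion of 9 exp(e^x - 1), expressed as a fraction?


exp(e^x - 1) is the exponential generating function for the Bell numbers Bell_k: exp(e^x - 1) = sum_{k>=0} Bell_k x^k / k!.
So the coefficient of x^21 in 9 exp(e^x - 1) is 9 Bell_21 / 21!.
Computing: Bell_21 = 474869816156751 and 21! = 51090942171709440000, giving
9 * 474869816156751/51090942171709440000 = 158289938718917/1892257117470720000.

158289938718917/1892257117470720000


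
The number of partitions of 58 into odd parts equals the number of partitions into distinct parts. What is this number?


Computing partitions of 58 into odd parts (1, 3, 5, ...):
Using the generating function prod_{k>=0} 1/(1-x^(2k+1)),
the count is 8808

8808


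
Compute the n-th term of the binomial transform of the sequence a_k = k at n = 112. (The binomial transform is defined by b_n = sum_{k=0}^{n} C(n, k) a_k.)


With a_k = k, b_n = sum_{k=0}^{n} C(n, k) k. Using k * C(n, k) = n * C(n-1, k-1) gives b_n = n * sum_{k>=1} C(n-1, k-1) = n * 2^(n-1).
For n = 112: 112 * 2^111 = 112 * 2596148429267413814265248164610048 = 290768624077950347197707794436325376.

290768624077950347197707794436325376


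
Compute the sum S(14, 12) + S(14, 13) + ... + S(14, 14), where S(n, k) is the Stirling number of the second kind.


By definition, S(n, k) counts partitions of an n-set into exactly k nonempty blocks.
Computing row n = 14 for k = 12..14:
S(14, k): 3367, 91, 1
Sum = 3459.

3459


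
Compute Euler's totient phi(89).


phi(n) counts integers in [1, n] coprime to n. Using the multiplicative formula phi(n) = n * prod_{p | n} (1 - 1/p):
89 = 89, so
phi(89) = 89 * (1 - 1/89) = 88.

88


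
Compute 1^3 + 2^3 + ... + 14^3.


This power sum has a closed form given by Faulhaber's formula
sum_{k=1}^{m} k^p = (1 / (p + 1)) * sum_{j=0}^{p} C(p + 1, j) B_j m^(p + 1 - j),
but for small m direct computation is fastest:
1 + 8 + 27 + 64 + 125 + 216 + 343 + 512 + 729 + 1000 + 1331 + 1728 + 2197 + 2744 = 11025.

11025


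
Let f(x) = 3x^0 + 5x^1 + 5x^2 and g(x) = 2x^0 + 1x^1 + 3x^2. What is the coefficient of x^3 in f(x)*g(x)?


Cauchy product at x^3:
5*3 + 5*1
= 20

20


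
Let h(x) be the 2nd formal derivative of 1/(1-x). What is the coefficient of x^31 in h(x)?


Differentiating 2 times: d^2/dx^2 [1/(1-x)] = 2!/(1-x)^3.
The expansion 1/(1-x)^3 = sum_{k>=0} C(k+2, 2) x^k, so the coefficient of x^n in 2!/(1-x)^3 is 2! * C(n+2, 2).
For n = 31: 2 * C(33, 2) = 2 * 528 = 1056

1056


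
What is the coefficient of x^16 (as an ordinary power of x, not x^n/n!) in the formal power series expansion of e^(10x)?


The exponential series is e^y = sum_{k>=0} y^k / k!. Substituting y = 10x gives
e^(10x) = sum_{k>=0} 10^k x^k / k!.
So the coefficient of x^n is a^n/n! with a = 10, n = 16:
10^16 / 16! = 10000000000000000/20922789888000 = 2441406250/5108103

2441406250/5108103


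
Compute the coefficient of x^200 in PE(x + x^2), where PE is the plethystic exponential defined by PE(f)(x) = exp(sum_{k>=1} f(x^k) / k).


With f(x) = x + x^2, the exponent is sum_{k>=1} (x^k + x^(2k)) / k = -ln(1 - x) - ln(1 - x^2). Exponentiating:
PE(x + x^2) = 1 / ((1 - x)(1 - x^2)).
This is the generating function for partitions of n into parts of size 1 or 2. The number of 2's can be any j in 0..100, and the rest are 1's, so
[x^200] = floor(200/2) + 1 = 101.

101


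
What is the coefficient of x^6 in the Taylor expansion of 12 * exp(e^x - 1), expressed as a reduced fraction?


exp(e^x - 1) = sum_{k>=0} Bell_k x^k / k!, where Bell_k is the k-th Bell number.
So the coefficient of x^6 is 12 * Bell_6 / 6!.
Computing: Bell_6 = 203 and 6! = 720, giving
12 * 203/720 = 203/60.

203/60


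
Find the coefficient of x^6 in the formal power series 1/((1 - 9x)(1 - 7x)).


By partial fractions or Cauchy convolution:
The coefficient equals sum_{k=0}^{6} 9^k * 7^(6-k).
= 1979713

1979713


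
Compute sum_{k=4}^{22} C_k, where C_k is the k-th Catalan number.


C_4 through C_22: 14, 42, 132, 429, 1430, 4862, 16796, 58786, 208012, 742900, 2674440, 9694845, 35357670, 129644790, 477638700, 1767263190, 6564120420, 24466267020, 91482563640
Sum = 14 + 42 + 132 + 429 + 1430 + 4862 + 16796 + 58786 + 208012 + 742900 + 2674440 + 9694845 + 35357670 + 129644790 + 477638700 + 1767263190 + 6564120420 + 24466267020 + 91482563640
= 124936258118

124936258118


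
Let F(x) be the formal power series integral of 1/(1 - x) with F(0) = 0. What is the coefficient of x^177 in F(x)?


1/(1 - x) = sum_{k>=0} x^k. Integrating termwise and using F(0) = 0 gives
F(x) = sum_{k>=0} x^(k+1) / (k+1) = sum_{m>=1} x^m / m = -ln(1 - x).
So the coefficient of x^177 is 1/177 = 1/177.

1/177


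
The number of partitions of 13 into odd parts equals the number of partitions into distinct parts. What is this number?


Computing partitions of 13 into odd parts (1, 3, 5, ...):
Using the generating function prod_{k>=0} 1/(1-x^(2k+1)),
the count is 18

18


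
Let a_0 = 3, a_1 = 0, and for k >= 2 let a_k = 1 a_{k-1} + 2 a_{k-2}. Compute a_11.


Iterating the recurrence forward:
a_0 = 3
a_1 = 0
a_2 = 1*0 + 2*3 = 6
a_3 = 1*6 + 2*0 = 6
a_4 = 1*6 + 2*6 = 18
a_5 = 1*18 + 2*6 = 30
a_6 = 1*30 + 2*18 = 66
a_7 = 1*66 + 2*30 = 126
a_8 = 1*126 + 2*66 = 258
a_9 = 1*258 + 2*126 = 510
a_10 = 1*510 + 2*258 = 1026
a_11 = 1*1026 + 2*510 = 2046
So a_11 = 2046.

2046


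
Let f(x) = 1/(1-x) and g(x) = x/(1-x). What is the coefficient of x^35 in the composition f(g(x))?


First simplify the composition: f(g(x)) = 1/(1 - x/(1-x)) = (1-x)/((1-x) - x) = (1-x)/(1-2x).
Now extract the coefficient. Write (1-x)/(1-2x) = 1/(1-2x) - x/(1-2x).
The coefficient of x^n in 1/(1-2x) is 2^n, and in x/(1-2x) is 2^(n-1) (for n >= 1).
So the coefficient of x^35 is 2^35 - 2^34 = 34359738368 - 17179869184 = 17179869184.

17179869184


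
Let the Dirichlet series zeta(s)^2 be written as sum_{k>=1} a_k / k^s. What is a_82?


The Dirichlet convolution of the constant function 1 with itself gives (1 * 1)(k) = sum_{d | k} 1 = d(k), the number of positive divisors of k.
Since zeta(s) = sum_{k>=1} 1/k^s, we have zeta(s)^2 = sum_{k>=1} d(k)/k^s, so a_k = d(k).
For k = 82: the divisors are 1, 2, 41, 82.
Count = 4.

4


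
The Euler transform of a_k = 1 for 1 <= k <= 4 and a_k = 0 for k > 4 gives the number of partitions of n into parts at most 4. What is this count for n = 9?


Partitions of 9 into parts at most 4:
Using generating function (1-x)^(-1)(1-x^2)^(-1)...(1-x^4)^(-1),
the coefficient of x^9 = 18

18


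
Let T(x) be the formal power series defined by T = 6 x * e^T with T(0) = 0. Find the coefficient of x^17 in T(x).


Apply the Lagrange inversion formula: if T = 6 x * phi(T) with phi(t) = e^t, then
[x^n] T = 6^n * (1/n) [t^(n-1)] phi(t)^n = 6^n * (1/n) [t^(n-1)] e^(n t) = 6^n * (1/n) * n^(n-1) / (n-1)! = 6^n * n^(n-1) / n!.
When c = 1 this is the Cayley count of rooted labeled trees on n vertices, divided by n!.
For n = 17: 6^17 * 17^16 / 17! = 16926659444736 * 48661191875666868481/355687428096000 = 2028278625223237353130284/875875.

2028278625223237353130284/875875


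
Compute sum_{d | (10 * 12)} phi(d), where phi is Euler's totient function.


First, 10 * 12 = 120. One classical identity is sum_{d | n} phi(d) = n (each k in [1, n] has a unique gcd with n, and among the k's with gcd(k, n) = n/d there are phi(d) of them). So the sum equals 120. We also verify directly:
Divisors of 120: 1, 2, 3, 4, 5, 6, 8, 10, 12, 15, 20, 24, 30, 40, 60, 120.
phi values: 1, 1, 2, 2, 4, 2, 4, 4, 4, 8, 8, 8, 8, 16, 16, 32.
Sum = 120.

120


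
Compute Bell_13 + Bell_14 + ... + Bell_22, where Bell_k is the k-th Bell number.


Recall Bell_k counts set partitions of a k-set (with Bell_0 = 1 by convention).
Bell_13 through Bell_22: 27644437, 190899322, 1382958545, 10480142147, 82864869804, 682076806159, 5832742205057, 51724158235372, 474869816156751, 4506715738447323
Sum = 27644437 + 190899322 + 1382958545 + 10480142147 + 82864869804 + 682076806159 + 5832742205057 + 51724158235372 + 474869816156751 + 4506715738447323 = 5039919478364917.

5039919478364917


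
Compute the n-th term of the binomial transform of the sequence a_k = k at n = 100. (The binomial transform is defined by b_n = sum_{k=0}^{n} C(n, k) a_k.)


With a_k = k, b_n = sum_{k=0}^{n} C(n, k) k. Using k * C(n, k) = n * C(n-1, k-1) gives b_n = n * sum_{k>=1} C(n-1, k-1) = n * 2^(n-1).
For n = 100: 100 * 2^99 = 100 * 633825300114114700748351602688 = 63382530011411470074835160268800.

63382530011411470074835160268800


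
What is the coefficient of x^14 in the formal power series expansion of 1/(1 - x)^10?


The negative binomial / multiset identity is
1/(1 - x)^r = sum_{k>=0} C(k + r - 1, r - 1) x^k.
Here r = 10 and k = 14, so the coefficient is
C(14 + 9, 9) = C(23, 9)
= 817190

817190


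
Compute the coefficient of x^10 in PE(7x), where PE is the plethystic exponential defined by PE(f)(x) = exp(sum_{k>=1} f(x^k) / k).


With f(x) = 7x, the exponent is sum_{k>=1} 7 x^k / k = 7 * (-ln(1 - x)). Exponentiating:
PE(7x) = exp(-7 ln(1 - x)) = 1/(1 - x)^7.
By the negative binomial expansion, [x^n] 1/(1 - x)^7 = C(n + 6, 6).
For n = 10: C(16, 6) = 8008.

8008


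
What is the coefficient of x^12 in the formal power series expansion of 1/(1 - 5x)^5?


The general identity 1/(1 - c x)^r = sum_{k>=0} c^k C(k + r - 1, r - 1) x^k follows by substituting y = c x into 1/(1 - y)^r = sum_{k>=0} C(k + r - 1, r - 1) y^k.
For c = 5, r = 5, k = 12:
5^12 * C(16, 4) = 244140625 * 1820 = 444335937500.

444335937500


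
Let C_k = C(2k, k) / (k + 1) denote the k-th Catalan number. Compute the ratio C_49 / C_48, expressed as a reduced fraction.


Using C_k = (2k)! / (k! (k+1)!), the ratio C_{k+1}/C_k simplifies to
C_{k+1}/C_k = [(2k+2)! / ((k+1)! (k+2)!)] * [k! (k+1)! / (2k)!]
 = (2k+2)(2k+1) / ((k+1)(k+2)) = 2(2k+1) / (k+2).
For k = 48: 2(2*48 + 1) / (48 + 2) = 194/50 = 97/25.

97/25


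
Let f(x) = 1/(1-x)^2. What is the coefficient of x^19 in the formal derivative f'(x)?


Differentiate: d/dx [ 1/(1-x)^r ] = r / (1-x)^(r+1).
Here r = 2, so f'(x) = 2 / (1-x)^3.
The expansion of 1/(1-x)^(r+1) has coefficient of x^n equal to C(n+r, r).
So the coefficient of x^19 in f'(x) is
2 * C(21, 2) = 2 * 210 = 420

420


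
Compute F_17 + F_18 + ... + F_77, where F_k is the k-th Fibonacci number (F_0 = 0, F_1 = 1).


Use the identity sum_{k=0}^{N} F_k = F_{N+2} - 1 (which follows from F_{k+2} - F_{k+1} = F_k). Then
sum_{k=17}^{77} F_k = (F_{79} - 1) - (F_{18} - 1) = F_{79} - F_{18}.
Computing: F_{79} = 14472334024676221, F_{18} = 2584, so
Sum = 14472334024676221 - 2584 = 14472334024673637.

14472334024673637


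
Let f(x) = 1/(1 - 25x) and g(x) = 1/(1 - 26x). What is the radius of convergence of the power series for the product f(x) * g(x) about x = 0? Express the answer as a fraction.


The radius of 1/(1 - 25x) is 1/25 (nearest singularity at x = 1/25), and the radius of 1/(1 - 26x) is 1/26.
The product f(x)*g(x) = 1/((1 - 25x)(1 - 26x)) has singularities at both 1/25 and 1/26, so its radius of convergence is the distance to the nearest one:
min(1/25, 1/26) = 1/26.

1/26


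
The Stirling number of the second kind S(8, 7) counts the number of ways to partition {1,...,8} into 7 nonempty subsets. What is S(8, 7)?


Using the explicit formula S(n,k) = (1/k!) sum_{j=0}^{k} (-1)^(k-j) C(k,j) j^n:
S(8, 7) = 28
Equivalently, S(n,k) is n! times the coefficient of x^n in the EGF (e^x - 1)^k / k!.

28


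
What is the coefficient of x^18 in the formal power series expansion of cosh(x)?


The Maclaurin series is cosh(t) = sum_{m>=0} t^(2m) / (2m)!, so substituting t = x, only even powers of x are nonzero, with coefficient of x^(2m) equal to 1 / (2m)!.
For x^18 the coefficient is 1/18! = 1/6402373705728000 = 1/6402373705728000.

1/6402373705728000


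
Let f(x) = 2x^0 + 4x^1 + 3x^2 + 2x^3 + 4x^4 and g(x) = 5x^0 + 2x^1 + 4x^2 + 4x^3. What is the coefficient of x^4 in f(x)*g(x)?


Cauchy product at x^4:
4*4 + 3*4 + 2*2 + 4*5
= 52

52


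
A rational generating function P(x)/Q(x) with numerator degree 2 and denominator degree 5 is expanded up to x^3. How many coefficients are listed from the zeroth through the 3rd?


Expanding up to x^3 gives the coefficients for x^0, x^1, ..., x^3.
That is 3 + 1 = 4 coefficients in total.

4


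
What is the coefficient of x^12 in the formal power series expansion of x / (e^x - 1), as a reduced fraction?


The exponential generating function for Bernoulli numbers is
x / (e^x - 1) = sum_{k>=0} B_k x^k / k!.
So the coefficient of x^12 in x / (e^x - 1) is B_12 / 12!.
Computing: B_12 = -691/2730, 12! = 479001600, giving
-691/2730 / 479001600 = -691/1307674368000.

-691/1307674368000


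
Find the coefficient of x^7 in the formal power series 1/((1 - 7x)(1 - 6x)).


By partial fractions or Cauchy convolution:
The coefficient equals sum_{k=0}^{7} 7^k * 6^(7-k).
= 4085185

4085185


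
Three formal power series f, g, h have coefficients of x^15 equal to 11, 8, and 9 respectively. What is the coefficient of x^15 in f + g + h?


Series addition is componentwise:
11 + 8 + 9
= 28

28


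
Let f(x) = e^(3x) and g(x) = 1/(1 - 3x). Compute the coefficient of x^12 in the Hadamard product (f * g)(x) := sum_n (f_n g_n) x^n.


Expanding: f_k = 3^k/k! (from e^(3x)) and g_k = 3^k (from 1/(1 - 3x)). So the Hadamard coefficient (f * g)_k = 3^k 3^k / k! = (9)^k / k!.
For k = 12: 9^12/12! = 282429536481/479001600 = 1162261467/1971200.

1162261467/1971200


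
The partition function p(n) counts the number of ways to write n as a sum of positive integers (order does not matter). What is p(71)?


Using the generating function prod_{k>=1} 1/(1-x^k), we compute p(71).
By dynamic programming over parts 1 through 71:
p(71) = 4697205

4697205


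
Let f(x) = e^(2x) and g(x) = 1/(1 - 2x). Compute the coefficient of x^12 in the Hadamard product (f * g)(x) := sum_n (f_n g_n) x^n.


Expanding: f_k = 2^k/k! (from e^(2x)) and g_k = 2^k (from 1/(1 - 2x)). So the Hadamard coefficient (f * g)_k = 2^k 2^k / k! = (4)^k / k!.
For k = 12: 4^12/12! = 16777216/479001600 = 16384/467775.

16384/467775


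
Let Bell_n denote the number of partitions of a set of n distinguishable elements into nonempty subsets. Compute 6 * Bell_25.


Bell_25 can be computed from the Bell triangle or from Dobinski's identity Bell_n = (1/e) * sum_{k>=0} k^n / k!.
Computing Bell_25 = 4638590332229999353.
Then 6 * 4638590332229999353 = 27831541993379996118.

27831541993379996118


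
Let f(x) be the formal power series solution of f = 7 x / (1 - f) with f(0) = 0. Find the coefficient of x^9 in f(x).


Apply Lagrange inversion: f = 7 x * phi(f) with phi(t) = 1/(1 - t), so
[x^n] f = 7^n * (1/n) [t^(n-1)] phi(t)^n = 7^n * (1/n) [t^(n-1)] (1 - t)^(-n) = 7^n * (1/n) C(2n - 2, n - 1) = 7^n * C_{n-1}.
For n = 9: C_8 = C(16, 8) / 9 = 12870/9 = 1430.
With the 7^9 = 40353607 factor, the coefficient is 40353607 * 1430 = 57705658010.

57705658010


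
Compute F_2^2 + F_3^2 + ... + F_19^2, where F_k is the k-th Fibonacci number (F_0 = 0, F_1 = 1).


There is a standard identity sum_{k=0}^{N} F_k^2 = F_N * F_{N+1} (proved inductively from the telescoping relation F_k^2 = F_k F_{k+1} - F_{k-1} F_k). Then
sum_{k=2}^{19} F_k^2 = F_19 F_20 - F_1 F_2.
Computing: F_19 = 4181, F_20 = 6765, F_1 = 1, F_2 = 1.
Sum = 4181 * 6765 - 1 * 1 = 28284464.

28284464


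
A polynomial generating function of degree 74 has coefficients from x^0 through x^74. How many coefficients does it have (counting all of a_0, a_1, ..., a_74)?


A polynomial of degree 74 takes the form a_0 + a_1 x + ... + a_74 x^74.
The number of coefficients is 74 + 1 = 75.

75


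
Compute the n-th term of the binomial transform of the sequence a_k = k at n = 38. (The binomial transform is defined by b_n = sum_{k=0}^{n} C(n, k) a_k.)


With a_k = k, b_n = sum_{k=0}^{n} C(n, k) k. Using k * C(n, k) = n * C(n-1, k-1) gives b_n = n * sum_{k>=1} C(n-1, k-1) = n * 2^(n-1).
For n = 38: 38 * 2^37 = 38 * 137438953472 = 5222680231936.

5222680231936


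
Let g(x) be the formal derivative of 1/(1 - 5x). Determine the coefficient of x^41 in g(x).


Differentiate termwise: d/dx sum_{k>=0} 5^k x^k = sum_{k>=1} k 5^k x^(k-1) = sum_{j>=0} (j+1) 5^(j+1) x^j.
Equivalently, d/dx [1/(1 - 5x)] = 5/(1 - 5x)^2.
For j = 41: 42 * 5^42 = 42 * 227373675443232059478759765625 = 9549694368615746498107910156250.

9549694368615746498107910156250


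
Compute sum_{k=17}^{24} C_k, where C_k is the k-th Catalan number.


C_17 through C_24: 129644790, 477638700, 1767263190, 6564120420, 24466267020, 91482563640, 343059613650, 1289904147324
Sum = 129644790 + 477638700 + 1767263190 + 6564120420 + 24466267020 + 91482563640 + 343059613650 + 1289904147324
= 1757851258734

1757851258734


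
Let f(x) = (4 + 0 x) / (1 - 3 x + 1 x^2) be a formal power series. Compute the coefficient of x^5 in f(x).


Write f(x) = sum_{k>=0} a_k x^k. Multiplying both sides by 1 - 3 x + 1 x^2 gives
(1 - 3 x + 1 x^2) sum_{k>=0} a_k x^k = 4 + 0 x.
Matching coefficients:
 x^0: a_0 = 4
 x^1: a_1 - 3 a_0 = 0  =>  a_1 = 3*4 + 0 = 12
 x^k (k >= 2): a_k = 3 a_{k-1} - 1 a_{k-2}.
Iterating: a_2 = 32, a_3 = 84, a_4 = 220, a_5 = 576.
So the coefficient of x^5 is 576.

576


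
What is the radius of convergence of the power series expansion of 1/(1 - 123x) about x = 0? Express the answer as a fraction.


Expanding 1/(1 - 123x) = sum_{k>=0} 123^k x^k, the series converges when |123x| < 1, i.e., |x| < 1/123.
So the radius of convergence is 1/123 = 1/123.

1/123


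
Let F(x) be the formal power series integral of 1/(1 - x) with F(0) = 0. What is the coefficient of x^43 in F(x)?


1/(1 - x) = sum_{k>=0} x^k. Integrating termwise and using F(0) = 0 gives
F(x) = sum_{k>=0} x^(k+1) / (k+1) = sum_{m>=1} x^m / m = -ln(1 - x).
So the coefficient of x^43 is 1/43 = 1/43.

1/43


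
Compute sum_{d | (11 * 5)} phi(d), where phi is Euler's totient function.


First, 11 * 5 = 55. One classical identity is sum_{d | n} phi(d) = n (each k in [1, n] has a unique gcd with n, and among the k's with gcd(k, n) = n/d there are phi(d) of them). So the sum equals 55. We also verify directly:
Divisors of 55: 1, 5, 11, 55.
phi values: 1, 4, 10, 40.
Sum = 55.

55


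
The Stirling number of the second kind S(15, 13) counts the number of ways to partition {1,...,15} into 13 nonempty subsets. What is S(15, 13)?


Using the explicit formula S(n,k) = (1/k!) sum_{j=0}^{k} (-1)^(k-j) C(k,j) j^n:
S(15, 13) = 4550
Equivalently, S(n,k) is n! times the coefficient of x^n in the EGF (e^x - 1)^k / k!.

4550


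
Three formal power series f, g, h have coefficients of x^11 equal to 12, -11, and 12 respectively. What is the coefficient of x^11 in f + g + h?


Series addition is componentwise:
12 + -11 + 12
= 13

13


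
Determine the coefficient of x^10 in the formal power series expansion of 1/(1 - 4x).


The geometric series identity gives 1/(1 - c x) = sum_{k>=0} c^k x^k, so the coefficient of x^k is c^k.
Here c = 4 and k = 10.
Computing: 4^10 = 1048576

1048576


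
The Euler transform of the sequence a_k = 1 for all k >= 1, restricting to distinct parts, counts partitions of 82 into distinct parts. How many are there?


Partitions of 82 into distinct parts can be computed via generating function.
Product (1+x)(1+x^2)(1+x^3)...
The coefficient of x^82 = 92864

92864


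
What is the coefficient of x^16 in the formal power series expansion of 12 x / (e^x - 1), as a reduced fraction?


The exponential generating function for Bernoulli numbers is
x / (e^x - 1) = sum_{k>=0} B_k x^k / k!.
So the coefficient of x^16 in 12 x / (e^x - 1) is 12 B_16 / 16!.
Computing: B_16 = -3617/510, 16! = 20922789888000, giving
12 * -3617/510 / 20922789888000 = -3617/889218570240000.

-3617/889218570240000


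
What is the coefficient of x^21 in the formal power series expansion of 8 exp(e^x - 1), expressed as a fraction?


exp(e^x - 1) is the exponential generating function for the Bell numbers Bell_k: exp(e^x - 1) = sum_{k>=0} Bell_k x^k / k!.
So the coefficient of x^21 in 8 exp(e^x - 1) is 8 Bell_21 / 21!.
Computing: Bell_21 = 474869816156751 and 21! = 51090942171709440000, giving
8 * 474869816156751/51090942171709440000 = 158289938718917/2128789257154560000.

158289938718917/2128789257154560000


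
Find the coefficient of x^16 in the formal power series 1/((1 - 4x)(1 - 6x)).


By partial fractions or Cauchy convolution:
The coefficient equals sum_{k=0}^{16} 4^k * 6^(16-k).
= 8454739787776

8454739787776


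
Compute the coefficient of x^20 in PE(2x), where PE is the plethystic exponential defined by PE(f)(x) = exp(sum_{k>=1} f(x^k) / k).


With f(x) = 2x, the exponent is sum_{k>=1} 2 x^k / k = 2 * (-ln(1 - x)). Exponentiating:
PE(2x) = exp(-2 ln(1 - x)) = 1/(1 - x)^2.
By the negative binomial expansion, [x^n] 1/(1 - x)^2 = C(n + 1, 1).
For n = 20: C(21, 1) = 21.

21


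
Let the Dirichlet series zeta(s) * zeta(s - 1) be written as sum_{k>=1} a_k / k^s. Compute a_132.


Convolution gives a_k = sum_{d | k} d * 1 = sum_{d | k} d = sigma(k), the sum of positive divisors of k.
For k = 132, the divisors are 1, 2, 3, 4, 6, 11, 12, 22, 33, 44, 66, 132, so
sigma(132) = 1 + 2 + 3 + 4 + 6 + 11 + 12 + 22 + 33 + 44 + 66 + 132 = 336.

336


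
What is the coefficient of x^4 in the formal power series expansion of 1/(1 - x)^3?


The expansion 1/(1 - x)^r = sum_{k>=0} C(k + r - 1, r - 1) x^k follows from the multiset / negative-binomial theorem (or from repeated differentiation of the geometric series).
For r = 3 and k = 4:
C(6, 2) = 720 / (2 * 24) = 15.

15


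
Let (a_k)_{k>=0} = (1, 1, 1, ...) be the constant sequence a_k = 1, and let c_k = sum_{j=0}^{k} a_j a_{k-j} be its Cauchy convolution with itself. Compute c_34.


Since a_j = 1 for all j >= 0, the convolution sum becomes
c_k = sum_{j=0}^{k} 1 * 1 = 1 * (k + 1).
Equivalently, the generating function of (a_k) is 1/(1 - x) and its square is 1/(1 - x)^2 = sum_{k>=0} 1(k + 1) x^k.
For k = 34: 1 * 35 = 35.

35


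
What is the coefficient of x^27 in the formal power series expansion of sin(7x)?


The Maclaurin series is sin(t) = sum_{k>=0} (-1)^k t^(2k+1) / (2k+1)!, so substituting t = 7x, only odd powers of x are nonzero, with coefficient of x^(2k+1) equal to (-1)^k 7^(2k+1) / (2k+1)!.
Write 27 = 2*13 + 1, giving the coefficient (-1)^13 * 7^27 / 27! = -65712362363534280139543/10888869450418352160768000000 = -191581231380566414401/31745975074105982976000000.

-191581231380566414401/31745975074105982976000000


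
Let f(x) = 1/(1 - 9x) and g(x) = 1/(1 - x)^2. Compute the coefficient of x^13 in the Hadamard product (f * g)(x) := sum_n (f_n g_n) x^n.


f has coefficients f_k = 9^k. For g = 1/(1 - x)^2 the coefficient is g_k = C(k + 1, 1) = k + 1. The Hadamard coefficient is (f * g)_k = 9^k * (k + 1).
For k = 13: 9^13 * 14 = 2541865828329 * 14 = 35586121596606.

35586121596606


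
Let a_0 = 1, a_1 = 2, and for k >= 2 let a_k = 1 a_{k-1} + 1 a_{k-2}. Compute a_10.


Iterating the recurrence forward:
a_0 = 1
a_1 = 2
a_2 = 1*2 + 1*1 = 3
a_3 = 1*3 + 1*2 = 5
a_4 = 1*5 + 1*3 = 8
a_5 = 1*8 + 1*5 = 13
a_6 = 1*13 + 1*8 = 21
a_7 = 1*21 + 1*13 = 34
a_8 = 1*34 + 1*21 = 55
a_9 = 1*55 + 1*34 = 89
a_10 = 1*89 + 1*55 = 144
So a_10 = 144.

144


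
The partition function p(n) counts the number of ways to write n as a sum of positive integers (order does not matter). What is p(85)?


Using the generating function prod_{k>=1} 1/(1-x^k), we compute p(85).
By dynamic programming over parts 1 through 85:
p(85) = 30167357

30167357


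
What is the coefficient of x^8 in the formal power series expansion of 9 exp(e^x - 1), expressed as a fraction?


exp(e^x - 1) is the exponential generating function for the Bell numbers Bell_k: exp(e^x - 1) = sum_{k>=0} Bell_k x^k / k!.
So the coefficient of x^8 in 9 exp(e^x - 1) is 9 Bell_8 / 8!.
Computing: Bell_8 = 4140 and 8! = 40320, giving
9 * 4140/40320 = 207/224.

207/224


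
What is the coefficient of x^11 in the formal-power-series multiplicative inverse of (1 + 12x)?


The inverse is 1/(1 + 12x). Apply the geometric identity 1/(1 - y) = sum_{k>=0} y^k with y = -12x:
1/(1 + 12x) = sum_{k>=0} (-12)^k x^k.
So the coefficient of x^11 is (-12)^11 = -743008370688.

-743008370688


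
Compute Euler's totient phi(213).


phi(n) counts integers in [1, n] coprime to n. Using the multiplicative formula phi(n) = n * prod_{p | n} (1 - 1/p):
213 = 3 * 71, so
phi(213) = 213 * (1 - 1/3) * (1 - 1/71) = 140.

140


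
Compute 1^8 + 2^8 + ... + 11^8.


This power sum has a closed form given by Faulhaber's formula
sum_{k=1}^{m} k^p = (1 / (p + 1)) * sum_{j=0}^{p} C(p + 1, j) B_j m^(p + 1 - j),
but for small m direct computation is fastest:
1 + 256 + 6561 + 65536 + 390625 + 1679616 + 5764801 + 16777216 + 43046721 + 100000000 + 214358881 = 382090214.

382090214


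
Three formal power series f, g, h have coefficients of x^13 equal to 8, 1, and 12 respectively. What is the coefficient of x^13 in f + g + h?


Series addition is componentwise:
8 + 1 + 12
= 21

21


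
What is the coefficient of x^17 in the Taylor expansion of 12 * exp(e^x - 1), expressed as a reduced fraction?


exp(e^x - 1) = sum_{k>=0} Bell_k x^k / k!, where Bell_k is the k-th Bell number.
So the coefficient of x^17 is 12 * Bell_17 / 17!.
Computing: Bell_17 = 82864869804 and 17! = 355687428096000, giving
12 * 82864869804/355687428096000 = 255755771/91483392000.

255755771/91483392000


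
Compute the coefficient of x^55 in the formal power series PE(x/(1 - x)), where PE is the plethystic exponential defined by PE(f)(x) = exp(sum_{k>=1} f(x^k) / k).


For f(x) = x/(1 - x) we have
sum_{k>=1} f(x^k) / k = sum_{k>=1} (1/k) * x^k / (1 - x^k) = sum_{k, m >= 1} x^(k m) / k,
which after exponentiating simplifies to
PE(x/(1 - x)) = prod_{k>=1} 1 / (1 - x^k).
This is the generating function for the partition function p(n), so the coefficient of x^55 is p(55).
Computing p(55) by dynamic programming over parts 1, 2, ..., 55: p(55) = 451276.

451276


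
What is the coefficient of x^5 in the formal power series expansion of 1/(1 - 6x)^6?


The general identity 1/(1 - c x)^r = sum_{k>=0} c^k C(k + r - 1, r - 1) x^k follows by substituting y = c x into 1/(1 - y)^r = sum_{k>=0} C(k + r - 1, r - 1) y^k.
For c = 6, r = 6, k = 5:
6^5 * C(10, 5) = 7776 * 252 = 1959552.

1959552


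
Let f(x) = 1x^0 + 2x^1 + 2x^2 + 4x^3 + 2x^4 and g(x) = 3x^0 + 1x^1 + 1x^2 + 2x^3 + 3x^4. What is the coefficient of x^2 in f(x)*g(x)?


Cauchy product at x^2:
1*1 + 2*1 + 2*3
= 9

9


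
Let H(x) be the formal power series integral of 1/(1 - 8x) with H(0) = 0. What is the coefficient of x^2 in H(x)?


1/(1 - 8x) = sum_{k>=0} 8^k x^k. Integrating termwise with H(0) = 0:
H(x) = sum_{k>=0} 8^k x^(k+1) / (k+1) = sum_{m>=1} 8^(m-1) x^m / m.
For m = 2: 8^1/2 = 8/2 = 4.

4


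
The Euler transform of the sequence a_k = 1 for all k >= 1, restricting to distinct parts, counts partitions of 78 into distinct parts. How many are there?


Partitions of 78 into distinct parts can be computed via generating function.
Product (1+x)(1+x^2)(1+x^3)...
The coefficient of x^78 = 64234

64234


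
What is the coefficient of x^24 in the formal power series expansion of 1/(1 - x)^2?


The negative binomial / multiset identity is
1/(1 - x)^r = sum_{k>=0} C(k + r - 1, r - 1) x^k.
Here r = 2 and k = 24, so the coefficient is
C(24 + 1, 1) = C(25, 1)
= 25

25


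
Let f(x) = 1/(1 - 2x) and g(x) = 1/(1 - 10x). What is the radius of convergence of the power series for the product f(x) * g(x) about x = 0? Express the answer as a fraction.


The radius of 1/(1 - 2x) is 1/2 (nearest singularity at x = 1/2), and the radius of 1/(1 - 10x) is 1/10.
The product f(x)*g(x) = 1/((1 - 2x)(1 - 10x)) has singularities at both 1/2 and 1/10, so its radius of convergence is the distance to the nearest one:
min(1/2, 1/10) = 1/10.

1/10


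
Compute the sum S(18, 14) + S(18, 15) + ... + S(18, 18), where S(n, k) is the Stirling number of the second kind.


By definition, S(n, k) counts partitions of an n-set into exactly k nonempty blocks.
Computing row n = 18 for k = 14..18:
S(18, k): 8408778, 367200, 9996, 153, 1
Sum = 8786128.

8786128


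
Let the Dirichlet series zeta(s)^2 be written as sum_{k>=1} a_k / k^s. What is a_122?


The Dirichlet convolution of the constant function 1 with itself gives (1 * 1)(k) = sum_{d | k} 1 = d(k), the number of positive divisors of k.
Since zeta(s) = sum_{k>=1} 1/k^s, we have zeta(s)^2 = sum_{k>=1} d(k)/k^s, so a_k = d(k).
For k = 122: the divisors are 1, 2, 61, 122.
Count = 4.

4


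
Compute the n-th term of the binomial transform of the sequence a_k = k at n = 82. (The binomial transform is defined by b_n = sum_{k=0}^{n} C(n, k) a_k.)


With a_k = k, b_n = sum_{k=0}^{n} C(n, k) k. Using k * C(n, k) = n * C(n-1, k-1) gives b_n = n * sum_{k>=1} C(n-1, k-1) = n * 2^(n-1).
For n = 82: 82 * 2^81 = 82 * 2417851639229258349412352 = 198263834416799184651812864.

198263834416799184651812864


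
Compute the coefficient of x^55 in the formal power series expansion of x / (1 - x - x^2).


Let f(x) = sum_{k>=0} a_k x^k. Multiplying f(x) * (1 - x - x^2) = x and matching coefficients gives a_0 = 0, a_1 = 1, and a_k = a_{k-1} + a_{k-2} for k >= 2. These are the Fibonacci numbers F_k.
Iterating from F_0 = 0, F_1 = 1:
F_0=0, F_1=1, F_2=1, F_3=2, F_4=3, F_5=5, F_6=8, F_7=13, F_8=21, F_9=34, ...
F_55 = 139583862445.

139583862445


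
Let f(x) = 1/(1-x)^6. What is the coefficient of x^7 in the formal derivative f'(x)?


Differentiate: d/dx [ 1/(1-x)^r ] = r / (1-x)^(r+1).
Here r = 6, so f'(x) = 6 / (1-x)^7.
The expansion of 1/(1-x)^(r+1) has coefficient of x^n equal to C(n+r, r).
So the coefficient of x^7 in f'(x) is
6 * C(13, 6) = 6 * 1716 = 10296

10296


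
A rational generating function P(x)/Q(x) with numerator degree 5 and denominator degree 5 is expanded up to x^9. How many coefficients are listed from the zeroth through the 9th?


Expanding up to x^9 gives the coefficients for x^0, x^1, ..., x^9.
That is 9 + 1 = 10 coefficients in total.

10


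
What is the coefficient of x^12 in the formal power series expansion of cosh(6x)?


The Maclaurin series is cosh(t) = sum_{m>=0} t^(2m) / (2m)!, so substituting t = 6x, only even powers of x are nonzero, with coefficient of x^(2m) equal to 6^(2m) / (2m)!.
For x^12 the coefficient is 6^12/12! = 2176782336/479001600 = 8748/1925.

8748/1925
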